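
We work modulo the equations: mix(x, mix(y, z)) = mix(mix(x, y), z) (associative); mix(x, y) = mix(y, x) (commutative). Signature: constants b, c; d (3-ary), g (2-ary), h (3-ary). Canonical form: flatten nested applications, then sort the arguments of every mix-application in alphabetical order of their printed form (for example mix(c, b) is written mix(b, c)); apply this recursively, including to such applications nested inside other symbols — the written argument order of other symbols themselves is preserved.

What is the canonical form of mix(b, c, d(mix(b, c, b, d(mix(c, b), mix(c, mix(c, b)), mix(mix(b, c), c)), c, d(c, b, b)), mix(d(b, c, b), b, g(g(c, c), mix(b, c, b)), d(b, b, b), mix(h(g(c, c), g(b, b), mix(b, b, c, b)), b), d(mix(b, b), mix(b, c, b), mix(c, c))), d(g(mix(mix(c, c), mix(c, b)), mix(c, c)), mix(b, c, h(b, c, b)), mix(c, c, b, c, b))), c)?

Answer: mix(b, c, c, d(mix(b, b, c, c, d(c, b, b), d(mix(b, c), mix(b, c, c), mix(b, c, c))), mix(b, b, d(b, b, b), d(b, c, b), d(mix(b, b), mix(b, b, c), mix(c, c)), g(g(c, c), mix(b, b, c)), h(g(c, c), g(b, b), mix(b, b, b, c))), d(g(mix(b, c, c, c), mix(c, c)), mix(b, c, h(b, c, b)), mix(b, b, c, c, c))))

Derivation:
Canonicalize subterm:  d(mix(b, c, b, d(mix(c, b), mix(c, mix(c, b)), mix(mix(b, c), c)), c, d(c, b, b)), mix(d(b, c, b), b, g(g(c, c), mix(b, c, b)), d(b, b, b), mix(h(g(c, c), g(b, b), mix(b, b, c, b)), b), d(mix(b, b), mix(b, c, b), mix(c, c))), d(g(mix(mix(c, c), mix(c, b)), mix(c, c)), mix(b, c, h(b, c, b)), mix(c, c, b, c, b)))  →  d(mix(b, b, c, c, d(c, b, b), d(mix(b, c), mix(b, c, c), mix(b, c, c))), mix(b, b, d(b, b, b), d(b, c, b), d(mix(b, b), mix(b, b, c), mix(c, c)), g(g(c, c), mix(b, b, c)), h(g(c, c), g(b, b), mix(b, b, b, c))), d(g(mix(b, c, c, c), mix(c, c)), mix(b, c, h(b, c, b)), mix(b, b, c, c, c)))
Order the arguments:  mix(b, c, c, d(mix(b, b, c, c, d(c, b, b), d(mix(b, c), mix(b, c, c), mix(b, c, c))), mix(b, b, d(b, b, b), d(b, c, b), d(mix(b, b), mix(b, b, c), mix(c, c)), g(g(c, c), mix(b, b, c)), h(g(c, c), g(b, b), mix(b, b, b, c))), d(g(mix(b, c, c, c), mix(c, c)), mix(b, c, h(b, c, b)), mix(b, b, c, c, c))))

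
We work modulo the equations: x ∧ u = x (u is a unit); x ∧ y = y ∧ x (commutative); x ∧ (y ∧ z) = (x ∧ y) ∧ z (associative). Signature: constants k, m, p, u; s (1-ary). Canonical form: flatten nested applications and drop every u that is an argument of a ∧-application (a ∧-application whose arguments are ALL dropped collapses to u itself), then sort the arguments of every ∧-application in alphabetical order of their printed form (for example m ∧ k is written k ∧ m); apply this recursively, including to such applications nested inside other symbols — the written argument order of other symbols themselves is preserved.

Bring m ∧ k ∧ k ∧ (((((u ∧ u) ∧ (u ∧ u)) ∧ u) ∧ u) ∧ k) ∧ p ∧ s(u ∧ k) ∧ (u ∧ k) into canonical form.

Answer: k ∧ k ∧ k ∧ k ∧ m ∧ p ∧ s(k)

Derivation:
Flatten:  m ∧ k ∧ k ∧ u ∧ u ∧ u ∧ u ∧ u ∧ u ∧ k ∧ p ∧ s(u ∧ k) ∧ u ∧ k
Canonicalize subterm:  s(u ∧ k)  →  s(k)
Units out:  drop u (×7)
Order the arguments:  k ∧ k ∧ k ∧ k ∧ m ∧ p ∧ s(k)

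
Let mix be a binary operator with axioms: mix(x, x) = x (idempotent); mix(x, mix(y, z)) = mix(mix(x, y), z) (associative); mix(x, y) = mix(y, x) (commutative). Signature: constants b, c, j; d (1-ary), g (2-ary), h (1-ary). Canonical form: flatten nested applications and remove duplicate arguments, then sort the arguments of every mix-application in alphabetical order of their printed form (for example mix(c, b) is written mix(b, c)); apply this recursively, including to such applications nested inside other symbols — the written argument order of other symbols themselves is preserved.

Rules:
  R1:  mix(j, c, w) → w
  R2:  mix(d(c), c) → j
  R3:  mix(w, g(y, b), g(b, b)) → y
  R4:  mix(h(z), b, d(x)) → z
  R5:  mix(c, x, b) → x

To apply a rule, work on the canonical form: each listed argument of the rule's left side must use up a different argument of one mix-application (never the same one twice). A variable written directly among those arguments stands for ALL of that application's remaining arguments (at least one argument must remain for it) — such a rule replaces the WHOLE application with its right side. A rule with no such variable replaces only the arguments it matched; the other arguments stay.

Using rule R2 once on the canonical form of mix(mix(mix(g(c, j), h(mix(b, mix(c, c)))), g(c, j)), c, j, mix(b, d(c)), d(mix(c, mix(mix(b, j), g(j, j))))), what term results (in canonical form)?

Canonical form:  mix(b, c, d(c), d(mix(b, c, g(j, j), j)), g(c, j), h(mix(b, c)), j)
R2 matches:  uses c, d(c)
New term:  mix(b, d(mix(b, c, g(j, j), j)), g(c, j), h(mix(b, c)), j)

Answer: mix(b, d(mix(b, c, g(j, j), j)), g(c, j), h(mix(b, c)), j)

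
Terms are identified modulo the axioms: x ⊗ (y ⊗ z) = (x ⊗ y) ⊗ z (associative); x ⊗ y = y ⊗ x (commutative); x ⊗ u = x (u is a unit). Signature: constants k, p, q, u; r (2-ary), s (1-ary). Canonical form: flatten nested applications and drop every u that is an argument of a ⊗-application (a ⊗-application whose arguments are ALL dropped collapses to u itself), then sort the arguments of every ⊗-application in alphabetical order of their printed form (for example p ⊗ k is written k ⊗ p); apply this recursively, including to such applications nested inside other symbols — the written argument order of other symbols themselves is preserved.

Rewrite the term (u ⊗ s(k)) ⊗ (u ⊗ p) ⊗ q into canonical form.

Answer: p ⊗ q ⊗ s(k)

Derivation:
Un-nest:  u ⊗ s(k) ⊗ u ⊗ p ⊗ q
Unit:  drop u (×2)
Order the arguments:  p ⊗ q ⊗ s(k)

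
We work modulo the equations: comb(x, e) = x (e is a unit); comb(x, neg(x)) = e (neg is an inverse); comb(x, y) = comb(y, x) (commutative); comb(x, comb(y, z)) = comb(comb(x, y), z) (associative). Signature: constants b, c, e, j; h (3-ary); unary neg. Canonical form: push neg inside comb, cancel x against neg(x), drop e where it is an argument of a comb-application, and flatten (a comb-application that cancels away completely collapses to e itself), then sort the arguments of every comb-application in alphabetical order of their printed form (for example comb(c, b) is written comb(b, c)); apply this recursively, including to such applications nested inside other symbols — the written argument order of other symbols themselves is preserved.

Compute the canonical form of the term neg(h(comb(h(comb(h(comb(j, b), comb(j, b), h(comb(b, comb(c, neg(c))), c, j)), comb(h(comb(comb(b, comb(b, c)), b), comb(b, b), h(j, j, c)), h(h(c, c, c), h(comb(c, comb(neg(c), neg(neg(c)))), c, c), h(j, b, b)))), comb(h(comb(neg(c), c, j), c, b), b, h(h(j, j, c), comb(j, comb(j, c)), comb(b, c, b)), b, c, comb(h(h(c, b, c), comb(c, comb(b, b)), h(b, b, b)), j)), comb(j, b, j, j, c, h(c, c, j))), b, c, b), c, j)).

Answer: neg(h(comb(b, b, c, h(comb(h(comb(b, b, b, c), comb(b, b), h(j, j, c)), h(comb(b, j), comb(b, j), h(b, c, j)), h(h(c, c, c), h(c, c, c), h(j, b, b))), comb(b, b, c, h(h(c, b, c), comb(b, b, c), h(b, b, b)), h(h(j, j, c), comb(c, j, j), comb(b, b, c)), h(j, c, b), j), comb(b, c, h(c, c, j), j, j, j))), c, j))

Derivation:
Push neg inside:  distribute neg over comb and collapse double neg
Collect terms:  neg(h(comb(b, b, c, h(comb(h(comb(b, b, b, c), comb(b, b), h(j, j, c)), h(comb(b, j), comb(b, j), h(b, c, j)), h(h(c, c, c), h(c, c, c), h(j, b, b))), comb(b, b, c, h(h(c, b, c), comb(b, b, c), h(b, b, b)), h(h(j, j, c), comb(c, j, j), comb(b, b, c)), h(j, c, b), j), comb(b, c, h(c, c, j), j, j, j))), c, j))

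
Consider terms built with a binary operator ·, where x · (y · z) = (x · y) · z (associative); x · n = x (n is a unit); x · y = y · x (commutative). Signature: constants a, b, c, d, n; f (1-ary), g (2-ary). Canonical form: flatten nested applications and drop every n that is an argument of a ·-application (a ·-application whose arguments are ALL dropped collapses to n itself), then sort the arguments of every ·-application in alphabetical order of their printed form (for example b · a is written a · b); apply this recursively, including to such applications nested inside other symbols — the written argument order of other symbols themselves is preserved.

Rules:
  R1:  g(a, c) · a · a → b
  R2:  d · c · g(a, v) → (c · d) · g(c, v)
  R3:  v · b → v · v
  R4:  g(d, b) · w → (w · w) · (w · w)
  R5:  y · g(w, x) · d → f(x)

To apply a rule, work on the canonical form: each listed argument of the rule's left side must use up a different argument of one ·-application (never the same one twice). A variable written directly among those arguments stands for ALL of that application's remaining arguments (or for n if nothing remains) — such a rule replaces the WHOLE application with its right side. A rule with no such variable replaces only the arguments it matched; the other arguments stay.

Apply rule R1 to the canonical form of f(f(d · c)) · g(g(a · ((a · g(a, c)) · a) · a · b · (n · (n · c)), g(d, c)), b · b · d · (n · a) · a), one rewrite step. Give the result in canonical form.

Answer: f(f(c · d)) · g(g(a · a · b · b · c, g(d, c)), a · a · b · b · d)

Derivation:
Canonical form:  f(f(c · d)) · g(g(a · a · a · a · b · c · g(a, c), g(d, c)), a · a · b · b · d)
R1 matches:  uses a, a, g(a, c)
New term:  f(f(c · d)) · g(g(a · a · b · b · c, g(d, c)), a · a · b · b · d)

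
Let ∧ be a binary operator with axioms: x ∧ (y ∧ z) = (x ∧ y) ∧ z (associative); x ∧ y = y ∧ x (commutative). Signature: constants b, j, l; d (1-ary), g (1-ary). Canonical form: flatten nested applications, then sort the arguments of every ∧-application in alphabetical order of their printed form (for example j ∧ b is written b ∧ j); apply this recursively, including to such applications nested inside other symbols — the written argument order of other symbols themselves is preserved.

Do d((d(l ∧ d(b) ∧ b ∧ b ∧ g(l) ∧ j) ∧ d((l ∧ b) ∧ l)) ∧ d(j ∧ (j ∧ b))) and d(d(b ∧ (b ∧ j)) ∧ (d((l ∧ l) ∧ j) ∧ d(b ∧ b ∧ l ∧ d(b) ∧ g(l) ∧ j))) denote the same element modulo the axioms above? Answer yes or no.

Answer: no — d(d(b ∧ b ∧ d(b) ∧ g(l) ∧ j ∧ l) ∧ d(b ∧ j ∧ j) ∧ d(b ∧ l ∧ l)) vs d(d(b ∧ b ∧ d(b) ∧ g(l) ∧ j ∧ l) ∧ d(b ∧ b ∧ j) ∧ d(j ∧ l ∧ l))

Derivation:
Left:  d((d(l ∧ d(b) ∧ b ∧ b ∧ g(l) ∧ j) ∧ d((l ∧ b) ∧ l)) ∧ d(j ∧ (j ∧ b)))
  Descend into:  (d(l ∧ d(b) ∧ b ∧ b ∧ g(l) ∧ j) ∧ d((l ∧ b) ∧ l)) ∧ d(j ∧ (j ∧ b))
  Merge nested applications:  d(l ∧ d(b) ∧ b ∧ b ∧ g(l) ∧ j) ∧ d((l ∧ b) ∧ l) ∧ d(j ∧ (j ∧ b))
  Simplify inside:  d(l ∧ d(b) ∧ b ∧ b ∧ g(l) ∧ j)  →  d(b ∧ b ∧ d(b) ∧ g(l) ∧ j ∧ l)
  Canonicalize subterm:  d((l ∧ b) ∧ l)  →  d(b ∧ l ∧ l)
  Inside:  d(j ∧ (j ∧ b))  →  d(b ∧ j ∧ j)
  Sort:  d(b ∧ b ∧ d(b) ∧ g(l) ∧ j ∧ l) ∧ d(b ∧ j ∧ j) ∧ d(b ∧ l ∧ l)
  Reassemble:  d(d(b ∧ b ∧ d(b) ∧ g(l) ∧ j ∧ l) ∧ d(b ∧ j ∧ j) ∧ d(b ∧ l ∧ l))
Right:  d(d(b ∧ (b ∧ j)) ∧ (d((l ∧ l) ∧ j) ∧ d(b ∧ b ∧ l ∧ d(b) ∧ g(l) ∧ j)))
  Focus inside:  d(b ∧ (b ∧ j)) ∧ (d((l ∧ l) ∧ j) ∧ d(b ∧ b ∧ l ∧ d(b) ∧ g(l) ∧ j))
  Un-nest:  d(b ∧ (b ∧ j)) ∧ d((l ∧ l) ∧ j) ∧ d(b ∧ b ∧ l ∧ d(b) ∧ g(l) ∧ j)
  Canonicalize subterm:  d(b ∧ (b ∧ j))  →  d(b ∧ b ∧ j)
  Canonicalize subterm:  d((l ∧ l) ∧ j)  →  d(j ∧ l ∧ l)
  Canonicalize subterm:  d(b ∧ b ∧ l ∧ d(b) ∧ g(l) ∧ j)  →  d(b ∧ b ∧ d(b) ∧ g(l) ∧ j ∧ l)
  Order the arguments:  d(b ∧ b ∧ d(b) ∧ g(l) ∧ j ∧ l) ∧ d(b ∧ b ∧ j) ∧ d(j ∧ l ∧ l)
  Rebuild:  d(d(b ∧ b ∧ d(b) ∧ g(l) ∧ j ∧ l) ∧ d(b ∧ b ∧ j) ∧ d(j ∧ l ∧ l))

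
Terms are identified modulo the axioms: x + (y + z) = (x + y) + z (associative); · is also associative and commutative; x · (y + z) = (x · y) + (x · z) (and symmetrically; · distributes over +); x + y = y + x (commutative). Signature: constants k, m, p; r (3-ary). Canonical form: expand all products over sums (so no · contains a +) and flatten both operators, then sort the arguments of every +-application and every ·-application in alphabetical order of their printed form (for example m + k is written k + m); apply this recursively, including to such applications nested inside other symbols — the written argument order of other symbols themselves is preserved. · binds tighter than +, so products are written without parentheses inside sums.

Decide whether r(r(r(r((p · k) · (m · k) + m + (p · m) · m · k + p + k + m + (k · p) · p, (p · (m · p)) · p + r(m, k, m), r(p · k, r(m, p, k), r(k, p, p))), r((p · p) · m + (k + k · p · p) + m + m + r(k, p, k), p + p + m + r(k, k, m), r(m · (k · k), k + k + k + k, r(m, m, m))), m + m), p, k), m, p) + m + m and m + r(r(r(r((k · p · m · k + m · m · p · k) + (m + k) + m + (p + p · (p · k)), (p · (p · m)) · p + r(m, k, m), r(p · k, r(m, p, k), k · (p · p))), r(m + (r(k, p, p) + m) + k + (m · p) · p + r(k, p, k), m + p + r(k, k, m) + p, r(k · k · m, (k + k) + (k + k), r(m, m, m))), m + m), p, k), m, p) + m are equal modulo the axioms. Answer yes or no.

Answer: no — m + m + r(r(r(r(k + k · k · m · p + k · m · m · p + k · p · p + m + m + p, m · p · p · p + r(m, k, m), r(k · p, r(m, p, k), r(k, p, p))), r(k + k · p · p + m + m + m · p · p + r(k, p, k), m + p + p + r(k, k, m), r(k · k · m, k + k + k + k, r(m, m, m))), m + m), p, k), m, p) vs m + m + r(r(r(r(k + k · k · m · p + k · m · m · p + k · p · p + m + m + p, m · p · p · p + r(m, k, m), r(k · p, r(m, p, k), k · p · p)), r(k + m + m + m · p · p + r(k, p, k) + r(k, p, p), m + p + p + r(k, k, m), r(k · k · m, k + k + k + k, r(m, m, m))), m + m), p, k), m, p)

Derivation:
Left:  r(r(r(r((p · k) · (m · k) + m + (p · m) · m · k + p + k + m + (k · p) · p, (p · (m · p)) · p + r(m, k, m), r(p · k, r(m, p, k), r(k, p, p))), r((p · p) · m + (k + k · p · p) + m + m + r(k, p, k), p + p + m + r(k, k, m), r(m · (k · k), k + k + k + k, r(m, m, m))), m + m), p, k), m, p) + m + m
  Un-nest:  r(r(r(r(k + k · k · m · p + k · m · m · p + k · p · p + m + m + p, m · p · p · p + r(m, k, m), r(k · p, r(m, p, k), r(k, p, p))), r(k + k · p · p + m + m + m · p · p + r(k, p, k), m + p + p + r(k, k, m), r(k · k · m, k + k + k + k, r(m, m, m))), m + m), p, k), m, p) + m + m
  Sort:  m + m + r(r(r(r(k + k · k · m · p + k · m · m · p + k · p · p + m + m + p, m · p · p · p + r(m, k, m), r(k · p, r(m, p, k), r(k, p, p))), r(k + k · p · p + m + m + m · p · p + r(k, p, k), m + p + p + r(k, k, m), r(k · k · m, k + k + k + k, r(m, m, m))), m + m), p, k), m, p)
Right:  m + r(r(r(r((k · p · m · k + m · m · p · k) + (m + k) + m + (p + p · (p · k)), (p · (p · m)) · p + r(m, k, m), r(p · k, r(m, p, k), k · (p · p))), r(m + (r(k, p, p) + m) + k + (m · p) · p + r(k, p, k), m + p + r(k, k, m) + p, r(k · k · m, (k + k) + (k + k), r(m, m, m))), m + m), p, k), m, p) + m
  Merge nested applications:  m + r(r(r(r(k + k · k · m · p + k · m · m · p + k · p · p + m + m + p, m · p · p · p + r(m, k, m), r(k · p, r(m, p, k), k · p · p)), r(k + m + m + m · p · p + r(k, p, k) + r(k, p, p), m + p + p + r(k, k, m), r(k · k · m, k + k + k + k, r(m, m, m))), m + m), p, k), m, p) + m
  Sort arguments:  m + m + r(r(r(r(k + k · k · m · p + k · m · m · p + k · p · p + m + m + p, m · p · p · p + r(m, k, m), r(k · p, r(m, p, k), k · p · p)), r(k + m + m + m · p · p + r(k, p, k) + r(k, p, p), m + p + p + r(k, k, m), r(k · k · m, k + k + k + k, r(m, m, m))), m + m), p, k), m, p)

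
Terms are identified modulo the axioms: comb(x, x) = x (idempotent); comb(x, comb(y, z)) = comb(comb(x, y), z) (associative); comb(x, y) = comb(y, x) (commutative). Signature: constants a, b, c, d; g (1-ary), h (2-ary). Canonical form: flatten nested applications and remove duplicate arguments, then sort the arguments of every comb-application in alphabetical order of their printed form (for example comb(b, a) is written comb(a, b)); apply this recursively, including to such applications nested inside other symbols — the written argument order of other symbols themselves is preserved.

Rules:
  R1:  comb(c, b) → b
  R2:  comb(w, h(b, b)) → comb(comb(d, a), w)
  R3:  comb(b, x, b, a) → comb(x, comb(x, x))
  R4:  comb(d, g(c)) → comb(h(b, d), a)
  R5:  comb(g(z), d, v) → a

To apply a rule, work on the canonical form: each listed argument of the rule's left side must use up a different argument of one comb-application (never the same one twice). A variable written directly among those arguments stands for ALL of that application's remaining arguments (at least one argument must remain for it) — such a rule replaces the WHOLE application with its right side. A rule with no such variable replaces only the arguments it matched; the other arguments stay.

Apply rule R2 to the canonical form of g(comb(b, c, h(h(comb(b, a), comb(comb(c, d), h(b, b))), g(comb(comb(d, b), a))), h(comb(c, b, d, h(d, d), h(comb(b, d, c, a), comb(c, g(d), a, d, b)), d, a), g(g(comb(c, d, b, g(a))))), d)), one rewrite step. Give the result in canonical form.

Answer: g(comb(b, c, d, h(comb(a, b, c, d, h(comb(a, b, c, d), comb(a, b, c, d, g(d))), h(d, d)), g(g(comb(b, c, d, g(a))))), h(h(comb(a, b), comb(a, c, d)), g(comb(a, b, d)))))

Derivation:
Canonical form:  g(comb(b, c, d, h(comb(a, b, c, d, h(comb(a, b, c, d), comb(a, b, c, d, g(d))), h(d, d)), g(g(comb(b, c, d, g(a))))), h(h(comb(a, b), comb(c, d, h(b, b))), g(comb(a, b, d)))))
Match R2:  consume h(b, b);  w := comb(c, d)
The extension variable absorbs all remaining arguments, so the whole application is rewritten.
Result:  g(comb(b, c, d, h(comb(a, b, c, d, h(comb(a, b, c, d), comb(a, b, c, d, g(d))), h(d, d)), g(g(comb(b, c, d, g(a))))), h(h(comb(a, b), comb(a, c, d)), g(comb(a, b, d)))))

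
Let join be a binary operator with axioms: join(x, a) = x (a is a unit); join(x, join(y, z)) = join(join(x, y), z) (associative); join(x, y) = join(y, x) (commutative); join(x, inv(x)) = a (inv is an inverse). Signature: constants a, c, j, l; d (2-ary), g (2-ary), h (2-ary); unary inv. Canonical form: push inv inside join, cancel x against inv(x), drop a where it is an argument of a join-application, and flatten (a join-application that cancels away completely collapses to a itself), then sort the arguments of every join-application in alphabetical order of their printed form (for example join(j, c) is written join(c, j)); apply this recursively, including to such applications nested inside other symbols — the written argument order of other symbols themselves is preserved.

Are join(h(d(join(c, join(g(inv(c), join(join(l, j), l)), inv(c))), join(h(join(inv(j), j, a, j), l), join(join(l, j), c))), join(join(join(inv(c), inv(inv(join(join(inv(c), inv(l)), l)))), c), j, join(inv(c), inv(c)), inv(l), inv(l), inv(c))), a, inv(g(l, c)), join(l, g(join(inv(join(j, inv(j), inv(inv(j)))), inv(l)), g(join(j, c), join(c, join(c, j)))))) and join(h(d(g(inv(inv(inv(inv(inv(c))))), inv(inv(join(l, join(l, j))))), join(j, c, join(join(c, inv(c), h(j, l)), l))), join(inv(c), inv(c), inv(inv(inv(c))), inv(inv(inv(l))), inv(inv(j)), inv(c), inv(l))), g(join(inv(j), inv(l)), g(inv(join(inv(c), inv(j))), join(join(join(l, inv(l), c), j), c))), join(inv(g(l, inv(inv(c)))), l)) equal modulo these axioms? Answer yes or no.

Left:  join(h(d(join(c, join(g(inv(c), join(join(l, j), l)), inv(c))), join(h(join(inv(j), j, a, j), l), join(join(l, j), c))), join(join(join(inv(c), inv(inv(join(join(inv(c), inv(l)), l)))), c), j, join(inv(c), inv(c)), inv(l), inv(l), inv(c))), a, inv(g(l, c)), join(l, g(join(inv(join(j, inv(j), inv(inv(j)))), inv(l)), g(join(j, c), join(c, join(c, j))))))
  Push inv inside:  distribute inv over join and collapse double inv
  Combine occurrences:  join(h(d(g(inv(c), join(j, l, l)), join(c, h(j, l), j, l)), join(inv(c), inv(c), inv(c), inv(c), inv(l), inv(l), j)), inv(g(l, c)), l, g(join(inv(j), inv(l)), g(join(c, j), join(c, c, j))))
  Sort:  join(g(join(inv(j), inv(l)), g(join(c, j), join(c, c, j))), h(d(g(inv(c), join(j, l, l)), join(c, h(j, l), j, l)), join(inv(c), inv(c), inv(c), inv(c), inv(l), inv(l), j)), inv(g(l, c)), l)
Right:  join(h(d(g(inv(inv(inv(inv(inv(c))))), inv(inv(join(l, join(l, j))))), join(j, c, join(join(c, inv(c), h(j, l)), l))), join(inv(c), inv(c), inv(inv(inv(c))), inv(inv(inv(l))), inv(inv(j)), inv(c), inv(l))), g(join(inv(j), inv(l)), g(inv(join(inv(c), inv(j))), join(join(join(l, inv(l), c), j), c))), join(inv(g(l, inv(inv(c)))), l))
  Push inv inside:  distribute inv over join and collapse double inv
  Collect terms:  join(h(d(g(inv(c), join(j, l, l)), join(c, h(j, l), j, l)), join(inv(c), inv(c), inv(c), inv(c), inv(l), inv(l), j)), g(join(inv(j), inv(l)), g(join(c, j), join(c, c, j))), inv(g(l, c)), l)
  Sort arguments:  join(g(join(inv(j), inv(l)), g(join(c, j), join(c, c, j))), h(d(g(inv(c), join(j, l, l)), join(c, h(j, l), j, l)), join(inv(c), inv(c), inv(c), inv(c), inv(l), inv(l), j)), inv(g(l, c)), l)

Answer: yes — both canonical forms are join(g(join(inv(j), inv(l)), g(join(c, j), join(c, c, j))), h(d(g(inv(c), join(j, l, l)), join(c, h(j, l), j, l)), join(inv(c), inv(c), inv(c), inv(c), inv(l), inv(l), j)), inv(g(l, c)), l)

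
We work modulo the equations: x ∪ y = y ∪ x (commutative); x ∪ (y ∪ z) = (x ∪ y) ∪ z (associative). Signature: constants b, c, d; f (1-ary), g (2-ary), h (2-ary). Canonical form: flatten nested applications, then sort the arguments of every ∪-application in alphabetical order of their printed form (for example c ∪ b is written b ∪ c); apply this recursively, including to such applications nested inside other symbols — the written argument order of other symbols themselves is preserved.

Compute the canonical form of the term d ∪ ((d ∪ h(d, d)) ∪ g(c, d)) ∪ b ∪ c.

Merge nested applications:  d ∪ d ∪ h(d, d) ∪ g(c, d) ∪ b ∪ c
Order the arguments:  b ∪ c ∪ d ∪ d ∪ g(c, d) ∪ h(d, d)

Answer: b ∪ c ∪ d ∪ d ∪ g(c, d) ∪ h(d, d)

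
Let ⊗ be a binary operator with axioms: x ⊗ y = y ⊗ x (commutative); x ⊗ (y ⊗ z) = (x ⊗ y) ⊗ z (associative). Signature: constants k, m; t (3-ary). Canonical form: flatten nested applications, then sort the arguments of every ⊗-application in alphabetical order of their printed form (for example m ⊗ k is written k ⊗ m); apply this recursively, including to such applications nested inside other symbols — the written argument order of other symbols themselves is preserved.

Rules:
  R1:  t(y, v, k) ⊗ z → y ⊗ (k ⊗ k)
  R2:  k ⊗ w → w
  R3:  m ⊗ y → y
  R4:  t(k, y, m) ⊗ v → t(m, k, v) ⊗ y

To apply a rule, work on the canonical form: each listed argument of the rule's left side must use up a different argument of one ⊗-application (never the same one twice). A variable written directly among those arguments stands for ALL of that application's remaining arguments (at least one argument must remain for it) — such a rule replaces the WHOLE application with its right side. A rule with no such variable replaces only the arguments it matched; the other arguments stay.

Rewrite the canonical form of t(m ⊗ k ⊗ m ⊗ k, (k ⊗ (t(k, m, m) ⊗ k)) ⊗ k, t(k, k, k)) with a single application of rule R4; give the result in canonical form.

Canonical form:  t(k ⊗ k ⊗ m ⊗ m, k ⊗ k ⊗ k ⊗ t(k, m, m), t(k, k, k))
R4 matches:  uses t(k, m, m);  v := k ⊗ k ⊗ k, y := m
The extension variable absorbs all remaining arguments, so the whole application is rewritten.
Giving:  t(k ⊗ k ⊗ m ⊗ m, m ⊗ t(m, k, k ⊗ k ⊗ k), t(k, k, k))

Answer: t(k ⊗ k ⊗ m ⊗ m, m ⊗ t(m, k, k ⊗ k ⊗ k), t(k, k, k))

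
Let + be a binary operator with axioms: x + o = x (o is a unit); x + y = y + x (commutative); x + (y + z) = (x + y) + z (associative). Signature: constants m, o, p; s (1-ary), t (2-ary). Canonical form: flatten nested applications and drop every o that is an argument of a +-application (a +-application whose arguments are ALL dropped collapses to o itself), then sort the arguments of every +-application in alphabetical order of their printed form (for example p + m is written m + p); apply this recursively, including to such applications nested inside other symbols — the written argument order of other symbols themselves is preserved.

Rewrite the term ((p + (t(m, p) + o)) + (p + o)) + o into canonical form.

Merge nested applications:  p + t(m, p) + o + p + o + o
Unit:  drop o (×3)
Sort arguments:  p + p + t(m, p)

Answer: p + p + t(m, p)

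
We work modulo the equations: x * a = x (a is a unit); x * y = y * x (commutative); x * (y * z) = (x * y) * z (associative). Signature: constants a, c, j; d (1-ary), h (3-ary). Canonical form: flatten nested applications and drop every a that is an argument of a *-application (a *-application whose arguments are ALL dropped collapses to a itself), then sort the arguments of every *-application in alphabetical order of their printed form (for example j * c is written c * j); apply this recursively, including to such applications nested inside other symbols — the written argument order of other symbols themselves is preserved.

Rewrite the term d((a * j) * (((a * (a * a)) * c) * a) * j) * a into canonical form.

Simplify inside:  d((a * j) * (((a * (a * a)) * c) * a) * j)  →  d(c * j * j)
Units out:  drop a
Sort arguments:  d(c * j * j)

Answer: d(c * j * j)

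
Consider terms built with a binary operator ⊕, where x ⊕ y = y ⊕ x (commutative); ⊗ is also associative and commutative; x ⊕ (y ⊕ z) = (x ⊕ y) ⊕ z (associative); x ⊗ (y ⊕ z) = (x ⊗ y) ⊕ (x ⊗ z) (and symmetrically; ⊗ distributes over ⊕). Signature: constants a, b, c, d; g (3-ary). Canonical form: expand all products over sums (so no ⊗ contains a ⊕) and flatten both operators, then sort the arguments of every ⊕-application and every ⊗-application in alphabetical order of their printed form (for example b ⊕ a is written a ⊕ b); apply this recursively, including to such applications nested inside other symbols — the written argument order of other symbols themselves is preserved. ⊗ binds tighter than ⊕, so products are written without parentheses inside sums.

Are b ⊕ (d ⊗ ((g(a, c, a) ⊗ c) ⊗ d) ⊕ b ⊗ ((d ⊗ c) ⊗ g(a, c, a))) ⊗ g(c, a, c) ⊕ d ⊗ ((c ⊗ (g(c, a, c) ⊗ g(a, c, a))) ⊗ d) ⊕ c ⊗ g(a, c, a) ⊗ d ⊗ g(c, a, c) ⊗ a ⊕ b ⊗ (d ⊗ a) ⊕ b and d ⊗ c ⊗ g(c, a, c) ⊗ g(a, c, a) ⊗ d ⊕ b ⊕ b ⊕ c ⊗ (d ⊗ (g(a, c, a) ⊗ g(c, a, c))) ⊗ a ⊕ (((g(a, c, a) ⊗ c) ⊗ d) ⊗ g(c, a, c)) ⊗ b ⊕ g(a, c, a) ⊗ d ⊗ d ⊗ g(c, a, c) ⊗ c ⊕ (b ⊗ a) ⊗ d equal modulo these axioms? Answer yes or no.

Answer: yes — both canonical forms are a ⊗ b ⊗ d ⊕ a ⊗ c ⊗ d ⊗ g(a, c, a) ⊗ g(c, a, c) ⊕ b ⊕ b ⊕ b ⊗ c ⊗ d ⊗ g(a, c, a) ⊗ g(c, a, c) ⊕ c ⊗ d ⊗ d ⊗ g(a, c, a) ⊗ g(c, a, c) ⊕ c ⊗ d ⊗ d ⊗ g(a, c, a) ⊗ g(c, a, c)

Derivation:
Left:  b ⊕ (d ⊗ ((g(a, c, a) ⊗ c) ⊗ d) ⊕ b ⊗ ((d ⊗ c) ⊗ g(a, c, a))) ⊗ g(c, a, c) ⊕ d ⊗ ((c ⊗ (g(c, a, c) ⊗ g(a, c, a))) ⊗ d) ⊕ c ⊗ g(a, c, a) ⊗ d ⊗ g(c, a, c) ⊗ a ⊕ b ⊗ (d ⊗ a) ⊕ b
  Distribute:  b ⊕ c ⊗ d ⊗ d ⊗ g(a, c, a) ⊗ g(c, a, c) ⊕ b ⊗ c ⊗ d ⊗ g(a, c, a) ⊗ g(c, a, c) ⊕ c ⊗ d ⊗ d ⊗ g(a, c, a) ⊗ g(c, a, c) ⊕ a ⊗ c ⊗ d ⊗ g(a, c, a) ⊗ g(c, a, c) ⊕ a ⊗ b ⊗ d ⊕ b
  Sort:  a ⊗ b ⊗ d ⊕ a ⊗ c ⊗ d ⊗ g(a, c, a) ⊗ g(c, a, c) ⊕ b ⊕ b ⊕ b ⊗ c ⊗ d ⊗ g(a, c, a) ⊗ g(c, a, c) ⊕ c ⊗ d ⊗ d ⊗ g(a, c, a) ⊗ g(c, a, c) ⊕ c ⊗ d ⊗ d ⊗ g(a, c, a) ⊗ g(c, a, c)
Right:  d ⊗ c ⊗ g(c, a, c) ⊗ g(a, c, a) ⊗ d ⊕ b ⊕ b ⊕ c ⊗ (d ⊗ (g(a, c, a) ⊗ g(c, a, c))) ⊗ a ⊕ (((g(a, c, a) ⊗ c) ⊗ d) ⊗ g(c, a, c)) ⊗ b ⊕ g(a, c, a) ⊗ d ⊗ d ⊗ g(c, a, c) ⊗ c ⊕ (b ⊗ a) ⊗ d
  Flatten:  c ⊗ d ⊗ d ⊗ g(a, c, a) ⊗ g(c, a, c) ⊕ b ⊕ b ⊕ a ⊗ c ⊗ d ⊗ g(a, c, a) ⊗ g(c, a, c) ⊕ b ⊗ c ⊗ d ⊗ g(a, c, a) ⊗ g(c, a, c) ⊕ c ⊗ d ⊗ d ⊗ g(a, c, a) ⊗ g(c, a, c) ⊕ a ⊗ b ⊗ d
  Sort arguments:  a ⊗ b ⊗ d ⊕ a ⊗ c ⊗ d ⊗ g(a, c, a) ⊗ g(c, a, c) ⊕ b ⊕ b ⊕ b ⊗ c ⊗ d ⊗ g(a, c, a) ⊗ g(c, a, c) ⊕ c ⊗ d ⊗ d ⊗ g(a, c, a) ⊗ g(c, a, c) ⊕ c ⊗ d ⊗ d ⊗ g(a, c, a) ⊗ g(c, a, c)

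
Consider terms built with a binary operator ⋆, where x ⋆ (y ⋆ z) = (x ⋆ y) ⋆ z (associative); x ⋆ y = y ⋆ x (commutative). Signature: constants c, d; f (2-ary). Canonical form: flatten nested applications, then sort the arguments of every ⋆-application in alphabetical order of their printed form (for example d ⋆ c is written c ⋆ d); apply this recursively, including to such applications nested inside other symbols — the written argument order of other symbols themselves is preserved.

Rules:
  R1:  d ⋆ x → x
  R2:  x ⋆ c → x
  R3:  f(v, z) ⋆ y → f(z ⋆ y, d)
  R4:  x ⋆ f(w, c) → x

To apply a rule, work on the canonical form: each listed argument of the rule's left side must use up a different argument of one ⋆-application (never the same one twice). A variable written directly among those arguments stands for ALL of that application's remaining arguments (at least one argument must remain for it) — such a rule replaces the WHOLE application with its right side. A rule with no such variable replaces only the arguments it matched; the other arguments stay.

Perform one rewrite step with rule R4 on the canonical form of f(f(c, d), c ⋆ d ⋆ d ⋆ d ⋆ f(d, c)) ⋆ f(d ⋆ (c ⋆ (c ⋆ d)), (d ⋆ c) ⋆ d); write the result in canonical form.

Answer: f(c ⋆ c ⋆ d ⋆ d, c ⋆ d ⋆ d) ⋆ f(f(c, d), c ⋆ d ⋆ d ⋆ d)

Derivation:
Canonical form:  f(c ⋆ c ⋆ d ⋆ d, c ⋆ d ⋆ d) ⋆ f(f(c, d), c ⋆ d ⋆ d ⋆ d ⋆ f(d, c))
Match R4:  consume f(d, c);  w := d, x := c ⋆ d ⋆ d ⋆ d
The variable takes the whole remainder — replace the entire application.
Result:  f(c ⋆ c ⋆ d ⋆ d, c ⋆ d ⋆ d) ⋆ f(f(c, d), c ⋆ d ⋆ d ⋆ d)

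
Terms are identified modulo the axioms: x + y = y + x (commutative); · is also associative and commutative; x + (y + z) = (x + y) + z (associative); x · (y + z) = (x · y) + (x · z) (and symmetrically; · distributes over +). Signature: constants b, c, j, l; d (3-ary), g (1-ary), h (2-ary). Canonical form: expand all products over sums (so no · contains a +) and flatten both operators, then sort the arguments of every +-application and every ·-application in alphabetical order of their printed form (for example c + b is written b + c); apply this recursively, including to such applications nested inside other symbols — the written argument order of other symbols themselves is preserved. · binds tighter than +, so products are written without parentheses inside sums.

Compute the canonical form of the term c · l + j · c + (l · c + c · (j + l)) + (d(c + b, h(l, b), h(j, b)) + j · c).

Answer: c · j + c · j + c · j + c · l + c · l + c · l + d(b + c, h(l, b), h(j, b))

Derivation:
Expand products over sums:  c · l + c · j + c · l + c · j + c · l + d(b + c, h(l, b), h(j, b)) + c · j
Sort arguments:  c · j + c · j + c · j + c · l + c · l + c · l + d(b + c, h(l, b), h(j, b))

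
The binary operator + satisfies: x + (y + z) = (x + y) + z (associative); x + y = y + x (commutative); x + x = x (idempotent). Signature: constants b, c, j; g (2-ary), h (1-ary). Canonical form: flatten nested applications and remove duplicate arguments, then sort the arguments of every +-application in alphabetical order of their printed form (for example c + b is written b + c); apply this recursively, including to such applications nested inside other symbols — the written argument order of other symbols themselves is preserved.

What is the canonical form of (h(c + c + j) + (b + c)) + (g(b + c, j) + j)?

Answer: b + c + g(b + c, j) + h(c + j) + j

Derivation:
Un-nest:  h(c + c + j) + b + c + g(b + c, j) + j
Simplify inside:  h(c + c + j)  →  h(c + j)
Sort arguments:  b + c + g(b + c, j) + h(c + j) + j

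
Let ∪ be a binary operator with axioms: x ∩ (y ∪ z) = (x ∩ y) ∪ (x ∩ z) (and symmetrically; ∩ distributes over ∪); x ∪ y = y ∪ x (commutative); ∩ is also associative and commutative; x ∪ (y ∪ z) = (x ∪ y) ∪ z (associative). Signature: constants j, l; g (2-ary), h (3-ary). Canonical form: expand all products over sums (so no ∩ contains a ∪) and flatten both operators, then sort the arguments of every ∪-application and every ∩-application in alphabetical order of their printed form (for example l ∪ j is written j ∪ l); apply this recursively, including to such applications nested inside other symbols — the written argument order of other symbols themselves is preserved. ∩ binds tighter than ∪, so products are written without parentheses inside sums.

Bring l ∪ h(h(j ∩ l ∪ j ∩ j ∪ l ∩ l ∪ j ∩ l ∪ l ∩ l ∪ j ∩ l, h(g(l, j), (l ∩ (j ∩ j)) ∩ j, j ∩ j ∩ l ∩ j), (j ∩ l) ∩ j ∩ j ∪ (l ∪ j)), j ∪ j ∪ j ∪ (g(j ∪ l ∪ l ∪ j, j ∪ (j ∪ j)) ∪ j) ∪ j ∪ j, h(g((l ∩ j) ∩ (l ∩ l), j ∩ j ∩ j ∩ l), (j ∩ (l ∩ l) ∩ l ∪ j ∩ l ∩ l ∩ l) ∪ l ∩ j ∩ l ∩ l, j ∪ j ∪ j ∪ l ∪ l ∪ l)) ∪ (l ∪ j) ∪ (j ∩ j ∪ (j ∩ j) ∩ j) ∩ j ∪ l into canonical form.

Distribute:  l ∪ h(h(j ∩ j ∪ j ∩ l ∪ j ∩ l ∪ j ∩ l ∪ l ∩ l ∪ l ∩ l, h(g(l, j), j ∩ j ∩ j ∩ l, j ∩ j ∩ j ∩ l), j ∪ j ∩ j ∩ j ∩ l ∪ l), g(j ∪ j ∪ l ∪ l, j ∪ j ∪ j) ∪ j ∪ j ∪ j ∪ j ∪ j ∪ j, h(g(j ∩ l ∩ l ∩ l, j ∩ j ∩ j ∩ l), j ∩ l ∩ l ∩ l ∪ j ∩ l ∩ l ∩ l ∪ j ∩ l ∩ l ∩ l, j ∪ j ∪ j ∪ l ∪ l ∪ l)) ∪ l ∪ j ∪ j ∩ j ∩ j ∪ j ∩ j ∩ j ∩ j ∪ l
Sort:  h(h(j ∩ j ∪ j ∩ l ∪ j ∩ l ∪ j ∩ l ∪ l ∩ l ∪ l ∩ l, h(g(l, j), j ∩ j ∩ j ∩ l, j ∩ j ∩ j ∩ l), j ∪ j ∩ j ∩ j ∩ l ∪ l), g(j ∪ j ∪ l ∪ l, j ∪ j ∪ j) ∪ j ∪ j ∪ j ∪ j ∪ j ∪ j, h(g(j ∩ l ∩ l ∩ l, j ∩ j ∩ j ∩ l), j ∩ l ∩ l ∩ l ∪ j ∩ l ∩ l ∩ l ∪ j ∩ l ∩ l ∩ l, j ∪ j ∪ j ∪ l ∪ l ∪ l)) ∪ j ∪ j ∩ j ∩ j ∪ j ∩ j ∩ j ∩ j ∪ l ∪ l ∪ l

Answer: h(h(j ∩ j ∪ j ∩ l ∪ j ∩ l ∪ j ∩ l ∪ l ∩ l ∪ l ∩ l, h(g(l, j), j ∩ j ∩ j ∩ l, j ∩ j ∩ j ∩ l), j ∪ j ∩ j ∩ j ∩ l ∪ l), g(j ∪ j ∪ l ∪ l, j ∪ j ∪ j) ∪ j ∪ j ∪ j ∪ j ∪ j ∪ j, h(g(j ∩ l ∩ l ∩ l, j ∩ j ∩ j ∩ l), j ∩ l ∩ l ∩ l ∪ j ∩ l ∩ l ∩ l ∪ j ∩ l ∩ l ∩ l, j ∪ j ∪ j ∪ l ∪ l ∪ l)) ∪ j ∪ j ∩ j ∩ j ∪ j ∩ j ∩ j ∩ j ∪ l ∪ l ∪ l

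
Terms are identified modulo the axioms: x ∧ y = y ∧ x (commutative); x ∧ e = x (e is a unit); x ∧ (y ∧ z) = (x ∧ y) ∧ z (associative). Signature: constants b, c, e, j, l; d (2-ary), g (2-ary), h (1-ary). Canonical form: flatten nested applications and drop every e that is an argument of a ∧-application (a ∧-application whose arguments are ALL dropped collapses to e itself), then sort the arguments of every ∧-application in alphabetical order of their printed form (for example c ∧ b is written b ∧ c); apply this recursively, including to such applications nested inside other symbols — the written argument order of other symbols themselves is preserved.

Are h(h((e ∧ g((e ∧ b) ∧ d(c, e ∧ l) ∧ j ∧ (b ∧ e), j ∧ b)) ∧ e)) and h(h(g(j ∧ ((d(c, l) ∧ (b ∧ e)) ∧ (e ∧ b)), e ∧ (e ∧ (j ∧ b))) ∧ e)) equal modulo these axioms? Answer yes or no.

Left:  h(h((e ∧ g((e ∧ b) ∧ d(c, e ∧ l) ∧ j ∧ (b ∧ e), j ∧ b)) ∧ e))
  Descend into:  (e ∧ g((e ∧ b) ∧ d(c, e ∧ l) ∧ j ∧ (b ∧ e), j ∧ b)) ∧ e
  Un-nest:  e ∧ g((e ∧ b) ∧ d(c, e ∧ l) ∧ j ∧ (b ∧ e), j ∧ b) ∧ e
  Inside:  g((e ∧ b) ∧ d(c, e ∧ l) ∧ j ∧ (b ∧ e), j ∧ b)  →  g(b ∧ b ∧ d(c, l) ∧ j, b ∧ j)
  Unit:  drop e (×2)
  Sort:  g(b ∧ b ∧ d(c, l) ∧ j, b ∧ j)
  Rebuild:  h(h(g(b ∧ b ∧ d(c, l) ∧ j, b ∧ j)))
Right:  h(h(g(j ∧ ((d(c, l) ∧ (b ∧ e)) ∧ (e ∧ b)), e ∧ (e ∧ (j ∧ b))) ∧ e))
  Descend into:  g(j ∧ ((d(c, l) ∧ (b ∧ e)) ∧ (e ∧ b)), e ∧ (e ∧ (j ∧ b))) ∧ e
  Simplify inside:  g(j ∧ ((d(c, l) ∧ (b ∧ e)) ∧ (e ∧ b)), e ∧ (e ∧ (j ∧ b)))  →  g(b ∧ b ∧ d(c, l) ∧ j, b ∧ j)
  Drop the unit:  drop e
  Sort:  g(b ∧ b ∧ d(c, l) ∧ j, b ∧ j)
  Put back:  h(h(g(b ∧ b ∧ d(c, l) ∧ j, b ∧ j)))

Answer: yes — both canonical forms are h(h(g(b ∧ b ∧ d(c, l) ∧ j, b ∧ j)))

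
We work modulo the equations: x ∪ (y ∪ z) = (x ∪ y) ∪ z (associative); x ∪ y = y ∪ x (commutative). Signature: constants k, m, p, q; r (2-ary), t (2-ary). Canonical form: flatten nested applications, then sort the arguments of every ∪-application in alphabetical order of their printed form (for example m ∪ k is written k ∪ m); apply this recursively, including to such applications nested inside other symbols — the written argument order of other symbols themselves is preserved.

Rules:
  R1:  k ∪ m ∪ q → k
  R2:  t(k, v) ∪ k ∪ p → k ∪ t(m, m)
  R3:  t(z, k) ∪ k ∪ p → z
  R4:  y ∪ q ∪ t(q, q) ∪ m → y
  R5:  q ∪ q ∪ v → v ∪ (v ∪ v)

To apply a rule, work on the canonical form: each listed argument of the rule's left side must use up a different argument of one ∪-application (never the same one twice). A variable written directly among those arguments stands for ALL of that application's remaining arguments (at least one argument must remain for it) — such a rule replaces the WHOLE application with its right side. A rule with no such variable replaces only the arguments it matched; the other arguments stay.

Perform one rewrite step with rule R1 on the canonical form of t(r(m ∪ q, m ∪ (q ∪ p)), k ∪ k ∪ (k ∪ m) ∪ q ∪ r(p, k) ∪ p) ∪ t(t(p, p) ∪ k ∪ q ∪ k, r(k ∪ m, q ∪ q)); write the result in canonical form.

Canonical form:  t(k ∪ k ∪ q ∪ t(p, p), r(k ∪ m, q ∪ q)) ∪ t(r(m ∪ q, m ∪ p ∪ q), k ∪ k ∪ k ∪ m ∪ p ∪ q ∪ r(p, k))
Match R1:  consume k, m, q
Result:  t(k ∪ k ∪ q ∪ t(p, p), r(k ∪ m, q ∪ q)) ∪ t(r(m ∪ q, m ∪ p ∪ q), k ∪ k ∪ k ∪ p ∪ r(p, k))

Answer: t(k ∪ k ∪ q ∪ t(p, p), r(k ∪ m, q ∪ q)) ∪ t(r(m ∪ q, m ∪ p ∪ q), k ∪ k ∪ k ∪ p ∪ r(p, k))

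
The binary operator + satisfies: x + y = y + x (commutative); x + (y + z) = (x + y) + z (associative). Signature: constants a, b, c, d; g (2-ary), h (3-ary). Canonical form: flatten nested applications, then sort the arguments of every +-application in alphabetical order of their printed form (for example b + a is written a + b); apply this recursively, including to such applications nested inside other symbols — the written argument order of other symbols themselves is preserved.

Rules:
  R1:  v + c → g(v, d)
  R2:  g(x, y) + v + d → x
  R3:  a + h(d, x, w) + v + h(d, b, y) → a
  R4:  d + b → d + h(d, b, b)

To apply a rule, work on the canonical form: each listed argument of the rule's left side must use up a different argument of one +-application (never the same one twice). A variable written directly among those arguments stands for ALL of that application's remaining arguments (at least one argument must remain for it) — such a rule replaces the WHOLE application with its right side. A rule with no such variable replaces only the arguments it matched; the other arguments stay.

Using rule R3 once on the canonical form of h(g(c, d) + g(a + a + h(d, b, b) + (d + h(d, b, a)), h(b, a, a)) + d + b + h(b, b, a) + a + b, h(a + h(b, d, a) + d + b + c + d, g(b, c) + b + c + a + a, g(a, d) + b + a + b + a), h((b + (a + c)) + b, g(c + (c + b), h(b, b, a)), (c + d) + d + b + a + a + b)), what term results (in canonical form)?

Answer: h(a + b + b + d + g(a, h(b, a, a)) + g(c, d) + h(b, b, a), h(a + b + c + d + d + h(b, d, a), a + a + b + c + g(b, c), a + a + b + b + g(a, d)), h(a + b + b + c, g(b + c + c, h(b, b, a)), a + a + b + b + c + d + d))

Derivation:
Canonical form:  h(a + b + b + d + g(a + a + d + h(d, b, a) + h(d, b, b), h(b, a, a)) + g(c, d) + h(b, b, a), h(a + b + c + d + d + h(b, d, a), a + a + b + c + g(b, c), a + a + b + b + g(a, d)), h(a + b + b + c, g(b + c + c, h(b, b, a)), a + a + b + b + c + d + d))
Match R3:  consume a, h(d, b, a), h(d, b, b);  v := a + d, w := a, x := b, y := b
Every leftover argument binds to the variable; the entire application is replaced.
Giving:  h(a + b + b + d + g(a, h(b, a, a)) + g(c, d) + h(b, b, a), h(a + b + c + d + d + h(b, d, a), a + a + b + c + g(b, c), a + a + b + b + g(a, d)), h(a + b + b + c, g(b + c + c, h(b, b, a)), a + a + b + b + c + d + d))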